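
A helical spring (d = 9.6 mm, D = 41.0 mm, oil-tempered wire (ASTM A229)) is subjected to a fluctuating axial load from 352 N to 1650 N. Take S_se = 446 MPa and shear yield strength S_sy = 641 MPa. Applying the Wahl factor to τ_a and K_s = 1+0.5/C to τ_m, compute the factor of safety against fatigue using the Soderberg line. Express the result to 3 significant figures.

C = D/d = 41.0/9.6 = 4.2708; K_W = (4C−1)/(4C−4)+0.615/C = 1.3733; K_s = 1+0.5/C = 1.1171
F_a = (F_max−F_min)/2 = 649 N; F_m = (F_max+F_min)/2 = 1001 N
τ_a = K_W·8F_aD/(πd³) = 1.3733 × 76.587 = 105.18 MPa
τ_m = K_s·8F_mD/(πd³) = 1.1171 × 118.13 = 131.96 MPa
Soderberg: 1/n_f = τ_a/S_se + τ_m/S_sy = 105.18/446 + 131.96/641 = 0.23582 + 0.20586 = 0.44168
n_f = 1/0.44168 = 2.264

2.26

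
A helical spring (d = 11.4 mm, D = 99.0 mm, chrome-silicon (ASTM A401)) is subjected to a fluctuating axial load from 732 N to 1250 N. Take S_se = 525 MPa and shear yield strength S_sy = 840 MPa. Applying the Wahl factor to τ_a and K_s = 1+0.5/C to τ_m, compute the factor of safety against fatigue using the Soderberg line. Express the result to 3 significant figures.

3.22

C = D/d = 99.0/11.4 = 8.6842; K_W = (4C−1)/(4C−4)+0.615/C = 1.1684; K_s = 1+0.5/C = 1.0576
F_a = (F_max−F_min)/2 = 259 N; F_m = (F_max+F_min)/2 = 991 N
τ_a = K_W·8F_aD/(πd³) = 1.1684 × 44.072 = 51.494 MPa
τ_m = K_s·8F_mD/(πd³) = 1.0576 × 168.63 = 178.34 MPa
Soderberg: 1/n_f = τ_a/S_se + τ_m/S_sy = 51.494/525 + 178.34/840 = 0.09808 + 0.21231 = 0.31039
n_f = 1/0.31039 = 3.222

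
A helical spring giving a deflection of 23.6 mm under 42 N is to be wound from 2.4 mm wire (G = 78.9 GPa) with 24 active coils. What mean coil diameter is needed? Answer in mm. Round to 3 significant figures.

Required rate k = F/δ = 42/23.6 = 1.7797 N/mm
D = (Gd⁴/(8N_a·k))^(1/3) = (78.9×10³·2.4⁴/(8·24·1.7797))^(1/3)
  = (7660.96)^(1/3) = 19.7134 mm

19.7 mm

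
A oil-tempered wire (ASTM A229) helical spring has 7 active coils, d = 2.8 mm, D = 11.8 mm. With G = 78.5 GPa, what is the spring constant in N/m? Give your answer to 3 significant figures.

52400 N/m

k = Gd⁴/(8D³N_a) = (78.5×10³ × 2.8⁴) / (8 × 11.8³ × 7)
  = 4.82505e+06 / 92009.8 = 52.441 N/mm = 52441 N/m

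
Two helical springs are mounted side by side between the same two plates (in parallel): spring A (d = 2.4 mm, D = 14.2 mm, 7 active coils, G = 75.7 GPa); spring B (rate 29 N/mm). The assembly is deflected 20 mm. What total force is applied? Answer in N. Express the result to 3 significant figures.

893 N

k_A = Gd⁴/(8D³N_a) = (75.7×10³)(2.4⁴)/(8·14.2³·7) = 15.663 N/mm
Parallel: k_eq = 15.663 + 29 = 44.663 N/mm
F = k_eq·δ = 44.663·20 = 893.27 N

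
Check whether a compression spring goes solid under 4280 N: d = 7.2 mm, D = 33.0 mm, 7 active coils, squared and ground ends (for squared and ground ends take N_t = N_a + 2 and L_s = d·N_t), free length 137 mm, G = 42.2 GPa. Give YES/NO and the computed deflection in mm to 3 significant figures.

k = Gd⁴/(8D³N_a) = (42.2×10³)(7.2⁴)/(8·33.0³·7) = 56.352 N/mm
N_t = 9; L_s = 7.2·9 = 64.8 mm; δ_solid = L₀ − L_s = 137 − 64.8 = 72.2 mm
δ = F/k = 4280/56.352 = 75.951 mm
δ ≥ δ_solid → spring goes solid

YES, δ = 76.0 mm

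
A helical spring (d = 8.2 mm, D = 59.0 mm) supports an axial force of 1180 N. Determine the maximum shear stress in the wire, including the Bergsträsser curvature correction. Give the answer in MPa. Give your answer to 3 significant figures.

Spring index C = D/d = 59.0/8.2 = 7.1951
K_B = (4C+2)/(4C−3) = 30.780/25.780 = 1.1939
τ₀ = 8FD/(πd³) = 8·1180·59.0/(π·8.2³) = 556960/1732.2 = 321.54 MPa
τ_max = K·τ₀ = 1.1939 × 321.54 = 383.9 MPa

384 MPa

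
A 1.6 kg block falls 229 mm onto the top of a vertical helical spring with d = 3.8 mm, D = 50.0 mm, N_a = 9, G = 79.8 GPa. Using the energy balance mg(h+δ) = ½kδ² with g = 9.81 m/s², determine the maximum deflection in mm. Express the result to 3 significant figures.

71.4 mm

k = Gd⁴/(8D³N_a) = (79.8×10³)(3.8⁴)/(8·50.0³·9) = 1.8488 N/mm
W = mg = 1.6 × 9.81 = 15.696 N
½kδ² − Wδ − Wh = 0 → δ = (W + √(W² + 2kWh))/k
δ = (15.696 + √(246.36 + 13290.7))/1.8488 = (15.696 + 116.35)/1.8488 = 71.421 mm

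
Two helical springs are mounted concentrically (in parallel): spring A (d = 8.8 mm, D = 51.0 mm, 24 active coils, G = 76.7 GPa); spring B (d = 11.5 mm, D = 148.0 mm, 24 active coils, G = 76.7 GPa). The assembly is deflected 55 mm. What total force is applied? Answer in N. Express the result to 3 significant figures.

k_A = Gd⁴/(8D³N_a) = (76.7×10³)(8.8⁴)/(8·51.0³·24) = 18.06 N/mm
k_B = Gd⁴/(8D³N_a) = (76.7×10³)(11.5⁴)/(8·148.0³·24) = 2.1553 N/mm
Parallel: k_eq = 18.06 + 2.1553 = 20.215 N/mm
F = k_eq·δ = 20.215·55 = 1111.8 N

1110 N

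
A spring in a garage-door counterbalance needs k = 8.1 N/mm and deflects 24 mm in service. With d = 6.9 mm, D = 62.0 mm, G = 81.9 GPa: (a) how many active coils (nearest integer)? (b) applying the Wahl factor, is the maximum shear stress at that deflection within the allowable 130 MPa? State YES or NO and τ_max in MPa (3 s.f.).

(a) 12 coils; (b) YES, τ_max = 109 MPa

N_a = Gd⁴/(8D³k) = (81.9×10³)(6.9⁴)/(8·62.0³·8.1) = 12.02 → N_a = 12
Actual rate k = Gd⁴/(8D³·12) = 8.114 N/mm
Working load F = kδ = 8.114·24 = 194.74 N
C = 62.0/6.9 = 8.9855; K_W = (4C−1)/(4C−4)+0.615/C = 1.1624
τ_max = K_W·8FD/(πd³) = 1.1624·93.59 = 108.79 MPa
τ_max ≤ 130 MPa → acceptable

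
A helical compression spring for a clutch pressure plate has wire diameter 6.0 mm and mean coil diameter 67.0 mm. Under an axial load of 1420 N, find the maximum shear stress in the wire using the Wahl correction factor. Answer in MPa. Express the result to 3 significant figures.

Spring index C = D/d = 67.0/6.0 = 11.1667
K_W = (4C−1)/(4C−4) + 0.615/C = 43.667/40.667 + 0.0551 = 1.1288
τ₀ = 8FD/(πd³) = 8·1420·67.0/(π·6.0³) = 761120/678.58 = 1121.6 MPa
τ_max = K·τ₀ = 1.1288 × 1121.6 = 1266.1 MPa

1270 MPa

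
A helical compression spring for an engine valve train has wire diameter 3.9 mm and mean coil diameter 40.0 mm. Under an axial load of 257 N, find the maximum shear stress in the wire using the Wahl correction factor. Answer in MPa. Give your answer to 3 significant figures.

Spring index C = D/d = 40.0/3.9 = 10.2564
K_W = (4C−1)/(4C−4) + 0.615/C = 40.026/37.026 + 0.0600 = 1.1410
τ₀ = 8FD/(πd³) = 8·257·40.0/(π·3.9³) = 82240/186.36 = 441.31 MPa
τ_max = K·τ₀ = 1.1410 × 441.31 = 503.52 MPa

504 MPa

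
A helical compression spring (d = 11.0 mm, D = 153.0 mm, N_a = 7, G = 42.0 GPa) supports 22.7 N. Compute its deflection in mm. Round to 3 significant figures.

7.40 mm

k = Gd⁴/(8D³N_a) = (42.0×10³)(11.0⁴)/(8·153.0³·7) = 3.0659 N/mm
δ = F/k = 22.7 / 3.0659 = 7.404 mm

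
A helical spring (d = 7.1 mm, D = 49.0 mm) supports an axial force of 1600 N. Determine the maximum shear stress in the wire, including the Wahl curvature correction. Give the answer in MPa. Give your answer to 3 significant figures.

678 MPa

Spring index C = D/d = 49.0/7.1 = 6.9014
K_W = (4C−1)/(4C−4) + 0.615/C = 26.606/23.606 + 0.0891 = 1.2162
τ₀ = 8FD/(πd³) = 8·1600·49.0/(π·7.1³) = 627200/1124.4 = 557.8 MPa
τ_max = K·τ₀ = 1.2162 × 557.8 = 678.4 MPa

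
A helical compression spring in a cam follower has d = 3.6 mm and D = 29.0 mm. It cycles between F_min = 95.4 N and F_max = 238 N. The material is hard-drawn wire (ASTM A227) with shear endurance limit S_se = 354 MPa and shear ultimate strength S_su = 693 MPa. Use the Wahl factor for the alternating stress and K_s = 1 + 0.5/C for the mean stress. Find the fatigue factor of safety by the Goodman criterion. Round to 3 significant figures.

1.28

C = D/d = 29.0/3.6 = 8.0556; K_W = (4C−1)/(4C−4)+0.615/C = 1.1826; K_s = 1+0.5/C = 1.0621
F_a = (F_max−F_min)/2 = 71.3 N; F_m = (F_max+F_min)/2 = 166.7 N
τ_a = K_W·8F_aD/(πd³) = 1.1826 × 112.85 = 133.47 MPa
τ_m = K_s·8F_mD/(πd³) = 1.0621 × 263.86 = 280.23 MPa
Goodman: 1/n_f = τ_a/S_se + τ_m/S_su = 133.47/354 + 280.23/693 = 0.37703 + 0.40438 = 0.7814
n_f = 1/0.7814 = 1.28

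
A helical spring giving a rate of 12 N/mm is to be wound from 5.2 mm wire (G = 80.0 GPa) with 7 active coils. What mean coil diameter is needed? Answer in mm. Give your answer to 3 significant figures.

44.3 mm

D = (Gd⁴/(8N_a·k))^(1/3) = (80.0×10³·5.2⁴/(8·7·12))^(1/3)
  = (87043)^(1/3) = 44.3178 mm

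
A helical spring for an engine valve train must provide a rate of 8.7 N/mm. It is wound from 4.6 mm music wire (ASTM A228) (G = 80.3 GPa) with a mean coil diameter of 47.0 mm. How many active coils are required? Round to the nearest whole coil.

5

N_a = Gd⁴/(8D³k) = (80.3×10³ × 4.6⁴)/(8 × 47.0³ × 8.7)
    = 3.5954e+07 / 7.22608e+06 = 4.976 → 5 coils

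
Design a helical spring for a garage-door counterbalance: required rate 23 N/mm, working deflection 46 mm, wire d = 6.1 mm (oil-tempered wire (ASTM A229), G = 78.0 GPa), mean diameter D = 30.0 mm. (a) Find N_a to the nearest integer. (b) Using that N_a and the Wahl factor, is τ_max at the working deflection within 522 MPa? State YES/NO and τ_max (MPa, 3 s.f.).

N_a = Gd⁴/(8D³k) = (78.0×10³)(6.1⁴)/(8·30.0³·23) = 21.74 → N_a = 22
Actual rate k = Gd⁴/(8D³·22) = 22.727 N/mm
Working load F = kδ = 22.727·46 = 1045.4 N
C = 30.0/6.1 = 4.9180; K_W = (4C−1)/(4C−4)+0.615/C = 1.3165
τ_max = K_W·8FD/(πd³) = 1.3165·351.86 = 463.21 MPa
τ_max ≤ 522 MPa → acceptable

(a) 22 coils; (b) YES, τ_max = 463 MPa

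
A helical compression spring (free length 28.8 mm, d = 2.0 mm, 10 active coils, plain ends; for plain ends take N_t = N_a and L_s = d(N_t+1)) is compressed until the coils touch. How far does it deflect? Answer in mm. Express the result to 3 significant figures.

6.80 mm

N_t = 10; L_s = 2.0·11 = 22 mm
δ_solid = L₀ − L_s = 28.8 − 22 = 6.8 mm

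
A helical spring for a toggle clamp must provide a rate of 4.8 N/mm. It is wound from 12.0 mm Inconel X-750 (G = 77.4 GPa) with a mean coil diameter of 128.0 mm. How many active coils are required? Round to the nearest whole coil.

N_a = Gd⁴/(8D³k) = (77.4×10³ × 12.0⁴)/(8 × 128.0³ × 4.8)
    = 1.60497e+09 / 8.05306e+07 = 19.93 → 20 coils

20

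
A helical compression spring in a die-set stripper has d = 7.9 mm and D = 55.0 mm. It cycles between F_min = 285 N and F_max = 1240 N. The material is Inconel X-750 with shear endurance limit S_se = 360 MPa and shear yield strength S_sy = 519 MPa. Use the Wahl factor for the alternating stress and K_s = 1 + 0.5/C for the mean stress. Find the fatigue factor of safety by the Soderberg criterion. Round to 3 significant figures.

1.11

C = D/d = 55.0/7.9 = 6.9620; K_W = (4C−1)/(4C−4)+0.615/C = 1.2141; K_s = 1+0.5/C = 1.0718
F_a = (F_max−F_min)/2 = 477.5 N; F_m = (F_max+F_min)/2 = 762.5 N
τ_a = K_W·8F_aD/(πd³) = 1.2141 × 135.64 = 164.69 MPa
τ_m = K_s·8F_mD/(πd³) = 1.0718 × 216.6 = 232.16 MPa
Soderberg: 1/n_f = τ_a/S_se + τ_m/S_sy = 164.69/360 + 232.16/519 = 0.45747 + 0.44732 = 0.90478
n_f = 1/0.90478 = 1.105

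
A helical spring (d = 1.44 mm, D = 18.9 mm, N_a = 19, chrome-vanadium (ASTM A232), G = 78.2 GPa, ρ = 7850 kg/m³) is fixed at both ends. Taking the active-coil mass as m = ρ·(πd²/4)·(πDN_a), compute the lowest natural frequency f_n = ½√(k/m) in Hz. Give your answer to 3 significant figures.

k = Gd⁴/(8D³N_a) = (78.2×10³)(1.44⁴)/(8·18.9³·19) = 0.32766 N/mm = 327.66 N/m
Wire length L = πDN_a = π·18.9·19 = 1128.1 mm
m = ρ·(πd²/4)·L = 7850 × 1.6286×10⁻⁶ m² × 1.1281 m = 0.014423 kg
f_n = ½√(k/m) = 0.5·√(327.66/0.014423) = 0.5·√(22718) = 75.363 Hz

75.4 Hz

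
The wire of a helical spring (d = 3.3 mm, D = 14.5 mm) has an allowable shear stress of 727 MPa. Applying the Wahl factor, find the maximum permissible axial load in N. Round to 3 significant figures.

C = D/d = 14.5/3.3 = 4.3939
K_W = (4C−1)/(4C−4) + 0.615/C = 16.576/13.576 + 0.1400 = 1.3609
τ_max = K·8FD/(πd³) → F_max = τ_allow·πd³/(8DK)
F_max = 727·π·3.3³/(8·14.5·1.3609) = 82078/157.87 = 519.91 N

520 N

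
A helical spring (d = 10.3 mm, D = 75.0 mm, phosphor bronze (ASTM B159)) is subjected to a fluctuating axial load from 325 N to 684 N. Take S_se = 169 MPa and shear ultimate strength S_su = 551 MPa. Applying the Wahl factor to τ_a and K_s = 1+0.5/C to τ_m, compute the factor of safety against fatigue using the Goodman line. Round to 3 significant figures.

2.53

C = D/d = 75.0/10.3 = 7.2816; K_W = (4C−1)/(4C−4)+0.615/C = 1.2039; K_s = 1+0.5/C = 1.0687
F_a = (F_max−F_min)/2 = 179.5 N; F_m = (F_max+F_min)/2 = 504.5 N
τ_a = K_W·8F_aD/(πd³) = 1.2039 × 31.373 = 37.768 MPa
τ_m = K_s·8F_mD/(πd³) = 1.0687 × 88.176 = 94.231 MPa
Goodman: 1/n_f = τ_a/S_se + τ_m/S_su = 37.768/169 + 94.231/551 = 0.22348 + 0.17102 = 0.3945
n_f = 1/0.3945 = 2.535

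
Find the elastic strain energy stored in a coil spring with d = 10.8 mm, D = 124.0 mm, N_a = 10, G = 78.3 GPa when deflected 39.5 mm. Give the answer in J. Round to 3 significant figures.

k = Gd⁴/(8D³N_a) = (78.3×10³)(10.8⁴)/(8·124.0³·10) = 6.984 N/mm
U = ½kδ² = 0.5 × 6.984 × 39.5² = 5448.4 N·mm = 5.4484 J

5.45 J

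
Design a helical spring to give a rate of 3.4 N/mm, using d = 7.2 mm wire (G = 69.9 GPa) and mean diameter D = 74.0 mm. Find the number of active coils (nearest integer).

N_a = Gd⁴/(8D³k) = (69.9×10³ × 7.2⁴)/(8 × 74.0³ × 3.4)
    = 1.87848e+08 / 1.10221e+07 = 17.04 → 17 coils

17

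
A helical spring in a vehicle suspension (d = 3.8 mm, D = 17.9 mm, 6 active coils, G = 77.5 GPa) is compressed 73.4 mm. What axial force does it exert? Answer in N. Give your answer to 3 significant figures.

4310 N

k = Gd⁴/(8D³N_a) = (77.5×10³)(3.8⁴)/(8·17.9³·6) = 58.7 N/mm
F = k·δ = 58.7 × 73.4 = 4308.6 N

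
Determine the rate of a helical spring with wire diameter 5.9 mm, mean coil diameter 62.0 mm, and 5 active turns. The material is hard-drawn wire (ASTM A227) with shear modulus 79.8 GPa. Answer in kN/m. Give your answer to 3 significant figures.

k = Gd⁴/(8D³N_a) = (79.8×10³ × 5.9⁴) / (8 × 62.0³ × 5)
  = 9.66965e+07 / 9.53312e+06 = 10.143 N/mm

10.1 kN/m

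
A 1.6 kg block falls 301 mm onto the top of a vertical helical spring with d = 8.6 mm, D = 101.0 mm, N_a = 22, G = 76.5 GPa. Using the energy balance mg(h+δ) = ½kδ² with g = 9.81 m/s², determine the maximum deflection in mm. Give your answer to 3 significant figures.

k = Gd⁴/(8D³N_a) = (76.5×10³)(8.6⁴)/(8·101.0³·22) = 2.3077 N/mm
W = mg = 1.6 × 9.81 = 15.696 N
½kδ² − Wδ − Wh = 0 → δ = (W + √(W² + 2kWh))/k
δ = (15.696 + √(246.36 + 21805.4))/2.3077 = (15.696 + 148.5)/2.3077 = 71.151 mm

71.2 mm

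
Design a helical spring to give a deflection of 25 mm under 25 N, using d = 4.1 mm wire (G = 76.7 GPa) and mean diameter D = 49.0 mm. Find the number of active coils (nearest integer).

23

Required rate k = F/δ = 25/25 = 1 N/mm
N_a = Gd⁴/(8D³k) = (76.7×10³ × 4.1⁴)/(8 × 49.0³ × 1)
    = 2.16736e+07 / 941192 = 23.03 → 23 coils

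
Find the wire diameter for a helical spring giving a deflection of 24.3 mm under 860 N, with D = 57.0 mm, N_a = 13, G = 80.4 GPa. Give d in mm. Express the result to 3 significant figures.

Required rate k = F/δ = 860/24.3 = 35.391 N/mm
d = (8D³N_a·k / G)^(1/4) = (8·57.0³·13·35.391 / (80.4×10³))^0.25
  = (8478)^0.25 = 9.5956 mm

9.60 mm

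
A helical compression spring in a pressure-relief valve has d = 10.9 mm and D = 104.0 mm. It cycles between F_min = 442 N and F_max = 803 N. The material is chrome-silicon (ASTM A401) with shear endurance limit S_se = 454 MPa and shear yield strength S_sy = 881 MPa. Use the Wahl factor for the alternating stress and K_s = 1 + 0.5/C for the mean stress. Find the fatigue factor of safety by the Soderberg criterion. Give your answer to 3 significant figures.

C = D/d = 104.0/10.9 = 9.5413; K_W = (4C−1)/(4C−4)+0.615/C = 1.1523; K_s = 1+0.5/C = 1.0524
F_a = (F_max−F_min)/2 = 180.5 N; F_m = (F_max+F_min)/2 = 622.5 N
τ_a = K_W·8F_aD/(πd³) = 1.1523 × 36.912 = 42.533 MPa
τ_m = K_s·8F_mD/(πd³) = 1.0524 × 127.3 = 133.97 MPa
Soderberg: 1/n_f = τ_a/S_se + τ_m/S_sy = 42.533/454 + 133.97/881 = 0.09368 + 0.15207 = 0.24575
n_f = 1/0.24575 = 4.069

4.07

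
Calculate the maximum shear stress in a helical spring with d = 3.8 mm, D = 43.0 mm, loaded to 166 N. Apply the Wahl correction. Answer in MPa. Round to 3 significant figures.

Spring index C = D/d = 43.0/3.8 = 11.3158
K_W = (4C−1)/(4C−4) + 0.615/C = 44.263/41.263 + 0.0543 = 1.1271
τ₀ = 8FD/(πd³) = 8·166·43.0/(π·3.8³) = 57104/172.39 = 331.26 MPa
τ_max = K·τ₀ = 1.1271 × 331.26 = 373.34 MPa

373 MPa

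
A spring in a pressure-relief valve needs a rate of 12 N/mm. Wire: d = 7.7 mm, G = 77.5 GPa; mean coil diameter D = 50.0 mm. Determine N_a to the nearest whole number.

N_a = Gd⁴/(8D³k) = (77.5×10³ × 7.7⁴)/(8 × 50.0³ × 12)
    = 2.72436e+08 / 1.2e+07 = 22.7 → 23 coils

23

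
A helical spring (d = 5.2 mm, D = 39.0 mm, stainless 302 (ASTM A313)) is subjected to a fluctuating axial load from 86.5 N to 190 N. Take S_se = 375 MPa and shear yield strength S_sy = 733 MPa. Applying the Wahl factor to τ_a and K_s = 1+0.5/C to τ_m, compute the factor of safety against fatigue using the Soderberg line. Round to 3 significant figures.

C = D/d = 39.0/5.2 = 7.5000; K_W = (4C−1)/(4C−4)+0.615/C = 1.1974; K_s = 1+0.5/C = 1.0667
F_a = (F_max−F_min)/2 = 51.75 N; F_m = (F_max+F_min)/2 = 138.25 N
τ_a = K_W·8F_aD/(πd³) = 1.1974 × 36.551 = 43.766 MPa
τ_m = K_s·8F_mD/(πd³) = 1.0667 × 97.647 = 104.16 MPa
Soderberg: 1/n_f = τ_a/S_se + τ_m/S_sy = 43.766/375 + 104.16/733 = 0.11671 + 0.14210 = 0.25881
n_f = 1/0.25881 = 3.864

3.86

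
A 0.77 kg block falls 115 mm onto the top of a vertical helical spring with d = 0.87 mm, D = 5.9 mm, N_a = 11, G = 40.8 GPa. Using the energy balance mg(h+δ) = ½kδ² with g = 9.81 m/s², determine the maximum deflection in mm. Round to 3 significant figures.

43.0 mm

k = Gd⁴/(8D³N_a) = (40.8×10³)(0.87⁴)/(8·5.9³·11) = 1.2933 N/mm
W = mg = 0.77 × 9.81 = 7.5537 N
½kδ² − Wδ − Wh = 0 → δ = (W + √(W² + 2kWh))/k
δ = (7.5537 + √(57.058 + 2246.91))/1.2933 = (7.5537 + 48)/1.2933 = 42.955 mm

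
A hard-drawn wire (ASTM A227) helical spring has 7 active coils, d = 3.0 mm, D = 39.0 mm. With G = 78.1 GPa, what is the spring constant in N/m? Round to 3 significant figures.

1900 N/m

k = Gd⁴/(8D³N_a) = (78.1×10³ × 3.0⁴) / (8 × 39.0³ × 7)
  = 6.3261e+06 / 3.32186e+06 = 1.9044 N/mm = 1904.4 N/m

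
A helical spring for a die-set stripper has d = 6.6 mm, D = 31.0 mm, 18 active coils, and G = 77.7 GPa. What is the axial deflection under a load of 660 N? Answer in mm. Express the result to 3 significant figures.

19.2 mm

k = Gd⁴/(8D³N_a) = (77.7×10³)(6.6⁴)/(8·31.0³·18) = 34.368 N/mm
δ = F/k = 660 / 34.368 = 19.204 mm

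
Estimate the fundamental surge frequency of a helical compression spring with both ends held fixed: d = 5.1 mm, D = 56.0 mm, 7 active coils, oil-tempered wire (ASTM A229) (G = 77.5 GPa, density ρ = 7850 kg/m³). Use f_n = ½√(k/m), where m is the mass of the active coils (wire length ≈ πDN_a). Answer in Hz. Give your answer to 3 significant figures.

82.2 Hz

k = Gd⁴/(8D³N_a) = (77.5×10³)(5.1⁴)/(8·56.0³·7) = 5.3313 N/mm = 5331.3 N/m
Wire length L = πDN_a = π·56.0·7 = 1231.5 mm
m = ρ·(πd²/4)·L = 7850 × 20.428×10⁻⁶ m² × 1.2315 m = 0.19749 kg
f_n = ½√(k/m) = 0.5·√(5331.3/0.19749) = 0.5·√(26996) = 82.152 Hz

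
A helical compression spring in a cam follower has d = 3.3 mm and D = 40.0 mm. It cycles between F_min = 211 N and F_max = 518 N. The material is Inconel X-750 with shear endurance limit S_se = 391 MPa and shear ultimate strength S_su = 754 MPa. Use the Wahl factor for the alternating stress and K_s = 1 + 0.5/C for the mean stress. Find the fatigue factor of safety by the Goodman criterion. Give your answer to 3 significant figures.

0.374

C = D/d = 40.0/3.3 = 12.1212; K_W = (4C−1)/(4C−4)+0.615/C = 1.1182; K_s = 1+0.5/C = 1.0413
F_a = (F_max−F_min)/2 = 153.5 N; F_m = (F_max+F_min)/2 = 364.5 N
τ_a = K_W·8F_aD/(πd³) = 1.1182 × 435.08 = 486.49 MPa
τ_m = K_s·8F_mD/(πd³) = 1.0413 × 1033.1 = 1075.7 MPa
Goodman: 1/n_f = τ_a/S_se + τ_m/S_su = 486.49/391 + 1075.7/754 = 1.24423 + 1.42672 = 2.671
n_f = 1/2.671 = 0.3744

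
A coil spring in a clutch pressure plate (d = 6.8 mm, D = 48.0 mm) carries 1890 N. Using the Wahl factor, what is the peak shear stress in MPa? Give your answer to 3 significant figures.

Spring index C = D/d = 48.0/6.8 = 7.0588
K_W = (4C−1)/(4C−4) + 0.615/C = 27.235/24.235 + 0.0871 = 1.2109
τ₀ = 8FD/(πd³) = 8·1890·48.0/(π·6.8³) = 725760/987.82 = 734.71 MPa
τ_max = K·τ₀ = 1.2109 × 734.71 = 889.67 MPa

890 MPa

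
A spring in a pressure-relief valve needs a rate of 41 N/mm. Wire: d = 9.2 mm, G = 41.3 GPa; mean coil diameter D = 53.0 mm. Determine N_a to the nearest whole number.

N_a = Gd⁴/(8D³k) = (41.3×10³ × 9.2⁴)/(8 × 53.0³ × 41)
    = 2.9587e+08 / 4.88317e+07 = 6.059 → 6 coils

6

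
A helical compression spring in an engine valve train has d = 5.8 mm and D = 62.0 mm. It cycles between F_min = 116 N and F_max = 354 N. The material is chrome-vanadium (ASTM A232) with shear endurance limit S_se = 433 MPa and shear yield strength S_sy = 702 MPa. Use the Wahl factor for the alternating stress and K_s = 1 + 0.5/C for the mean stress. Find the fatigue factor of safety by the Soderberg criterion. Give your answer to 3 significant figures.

1.87

C = D/d = 62.0/5.8 = 10.6897; K_W = (4C−1)/(4C−4)+0.615/C = 1.1349; K_s = 1+0.5/C = 1.0468
F_a = (F_max−F_min)/2 = 119 N; F_m = (F_max+F_min)/2 = 235 N
τ_a = K_W·8F_aD/(πd³) = 1.1349 × 96.293 = 109.29 MPa
τ_m = K_s·8F_mD/(πd³) = 1.0468 × 190.16 = 199.05 MPa
Soderberg: 1/n_f = τ_a/S_se + τ_m/S_sy = 109.29/433 + 199.05/702 = 0.25239 + 0.28355 = 0.53594
n_f = 1/0.53594 = 1.866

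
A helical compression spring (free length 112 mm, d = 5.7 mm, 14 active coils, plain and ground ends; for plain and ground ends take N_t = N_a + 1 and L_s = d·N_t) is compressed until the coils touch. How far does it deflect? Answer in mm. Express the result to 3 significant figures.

26.5 mm

N_t = 15; L_s = 5.7·15 = 85.5 mm
δ_solid = L₀ − L_s = 112 − 85.5 = 26.5 mm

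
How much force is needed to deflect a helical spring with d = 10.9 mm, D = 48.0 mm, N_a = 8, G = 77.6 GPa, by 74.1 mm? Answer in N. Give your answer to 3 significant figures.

k = Gd⁴/(8D³N_a) = (77.6×10³)(10.9⁴)/(8·48.0³·8) = 154.76 N/mm
F = k·δ = 154.76 × 74.1 = 11468 N

11500 N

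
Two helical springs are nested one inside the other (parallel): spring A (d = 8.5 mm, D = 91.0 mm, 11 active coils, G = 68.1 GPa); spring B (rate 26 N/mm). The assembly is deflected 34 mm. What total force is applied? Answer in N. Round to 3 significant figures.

1070 N

k_A = Gd⁴/(8D³N_a) = (68.1×10³)(8.5⁴)/(8·91.0³·11) = 5.3606 N/mm
Parallel: k_eq = 5.3606 + 26 = 31.361 N/mm
F = k_eq·δ = 31.361·34 = 1066.3 N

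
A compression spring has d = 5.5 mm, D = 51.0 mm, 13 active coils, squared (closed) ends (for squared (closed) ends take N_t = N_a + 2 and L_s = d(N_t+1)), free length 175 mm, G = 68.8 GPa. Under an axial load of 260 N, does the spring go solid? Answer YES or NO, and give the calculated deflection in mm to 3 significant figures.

NO, δ = 57.0 mm

k = Gd⁴/(8D³N_a) = (68.8×10³)(5.5⁴)/(8·51.0³·13) = 4.5635 N/mm
N_t = 15; L_s = 5.5·16 = 88 mm; δ_solid = L₀ − L_s = 175 − 88 = 87 mm
δ = F/k = 260/4.5635 = 56.974 mm
δ < δ_solid → spring does not go solid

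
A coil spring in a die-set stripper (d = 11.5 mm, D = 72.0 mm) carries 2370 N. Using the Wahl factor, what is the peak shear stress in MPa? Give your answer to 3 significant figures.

355 MPa

Spring index C = D/d = 72.0/11.5 = 6.2609
K_W = (4C−1)/(4C−4) + 0.615/C = 24.043/21.043 + 0.0982 = 1.2408
τ₀ = 8FD/(πd³) = 8·2370·72.0/(π·11.5³) = 1.36512e+06/4778 = 285.71 MPa
τ_max = K·τ₀ = 1.2408 × 285.71 = 354.51 MPa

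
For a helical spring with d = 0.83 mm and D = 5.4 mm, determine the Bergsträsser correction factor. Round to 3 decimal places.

1.217

C = D/d = 5.4/0.83 = 6.5060
K_B = (4C+2)/(4C−3) = 28.024/23.024 = 1.2172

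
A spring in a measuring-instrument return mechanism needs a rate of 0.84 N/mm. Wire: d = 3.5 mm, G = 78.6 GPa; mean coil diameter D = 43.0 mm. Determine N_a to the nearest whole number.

22

N_a = Gd⁴/(8D³k) = (78.6×10³ × 3.5⁴)/(8 × 43.0³ × 0.84)
    = 1.17949e+07 / 534287 = 22.08 → 22 coils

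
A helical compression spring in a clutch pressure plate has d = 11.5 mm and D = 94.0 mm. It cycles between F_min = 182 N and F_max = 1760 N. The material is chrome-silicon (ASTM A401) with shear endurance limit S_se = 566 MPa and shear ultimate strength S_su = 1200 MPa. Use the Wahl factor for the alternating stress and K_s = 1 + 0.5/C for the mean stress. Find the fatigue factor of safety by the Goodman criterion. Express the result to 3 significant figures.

C = D/d = 94.0/11.5 = 8.1739; K_W = (4C−1)/(4C−4)+0.615/C = 1.1798; K_s = 1+0.5/C = 1.0612
F_a = (F_max−F_min)/2 = 789 N; F_m = (F_max+F_min)/2 = 971 N
τ_a = K_W·8F_aD/(πd³) = 1.1798 × 124.18 = 146.51 MPa
τ_m = K_s·8F_mD/(πd³) = 1.0612 × 152.82 = 162.17 MPa
Goodman: 1/n_f = τ_a/S_se + τ_m/S_su = 146.51/566 + 162.17/1200 = 0.25884 + 0.13514 = 0.39399
n_f = 1/0.39399 = 2.538

2.54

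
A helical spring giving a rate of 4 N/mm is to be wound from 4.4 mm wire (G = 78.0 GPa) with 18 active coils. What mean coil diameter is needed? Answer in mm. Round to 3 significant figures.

37.0 mm

D = (Gd⁴/(8N_a·k))^(1/3) = (78.0×10³·4.4⁴/(8·18·4))^(1/3)
  = (50755.5)^(1/3) = 37.0249 mm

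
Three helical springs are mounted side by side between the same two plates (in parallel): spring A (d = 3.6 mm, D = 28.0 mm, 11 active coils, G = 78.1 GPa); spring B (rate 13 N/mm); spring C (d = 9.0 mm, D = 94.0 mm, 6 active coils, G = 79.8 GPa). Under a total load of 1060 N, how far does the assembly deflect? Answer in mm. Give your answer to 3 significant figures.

32.2 mm

k_A = Gd⁴/(8D³N_a) = (78.1×10³)(3.6⁴)/(8·28.0³·11) = 6.7905 N/mm
k_C = Gd⁴/(8D³N_a) = (79.8×10³)(9.0⁴)/(8·94.0³·6) = 13.133 N/mm
Parallel: k_eq = 6.7905 + 13 + 13.133 = 32.923 N/mm
δ = F/k_eq = 1060/32.923 = 32.196 mm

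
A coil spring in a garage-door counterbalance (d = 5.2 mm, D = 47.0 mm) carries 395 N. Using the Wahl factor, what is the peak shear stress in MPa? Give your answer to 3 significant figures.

390 MPa

Spring index C = D/d = 47.0/5.2 = 9.0385
K_W = (4C−1)/(4C−4) + 0.615/C = 35.154/32.154 + 0.0680 = 1.1613
τ₀ = 8FD/(πd³) = 8·395·47.0/(π·5.2³) = 148520/441.73 = 336.22 MPa
τ_max = K·τ₀ = 1.1613 × 336.22 = 390.47 MPa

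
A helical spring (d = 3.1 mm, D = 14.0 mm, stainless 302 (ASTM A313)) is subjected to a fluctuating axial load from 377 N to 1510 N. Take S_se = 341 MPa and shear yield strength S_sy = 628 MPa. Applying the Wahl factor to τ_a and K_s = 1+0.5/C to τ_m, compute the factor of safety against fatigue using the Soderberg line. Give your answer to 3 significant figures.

C = D/d = 14.0/3.1 = 4.5161; K_W = (4C−1)/(4C−4)+0.615/C = 1.3495; K_s = 1+0.5/C = 1.1107
F_a = (F_max−F_min)/2 = 566.5 N; F_m = (F_max+F_min)/2 = 943.5 N
τ_a = K_W·8F_aD/(πd³) = 1.3495 × 677.93 = 914.85 MPa
τ_m = K_s·8F_mD/(πd³) = 1.1107 × 1129.1 = 1254.1 MPa
Soderberg: 1/n_f = τ_a/S_se + τ_m/S_sy = 914.85/341 + 1254.1/628 = 2.68284 + 1.99695 = 4.6798
n_f = 1/4.6798 = 0.2137

0.214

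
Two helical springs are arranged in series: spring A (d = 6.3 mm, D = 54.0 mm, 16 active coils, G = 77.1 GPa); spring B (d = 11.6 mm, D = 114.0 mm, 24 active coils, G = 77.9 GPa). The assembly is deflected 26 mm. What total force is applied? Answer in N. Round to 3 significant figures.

k_A = Gd⁴/(8D³N_a) = (77.1×10³)(6.3⁴)/(8·54.0³·16) = 6.0259 N/mm
k_B = Gd⁴/(8D³N_a) = (77.9×10³)(11.6⁴)/(8·114.0³·24) = 4.9585 N/mm
Series: 1/k_eq = 1/6.0259 + 1/4.9585 = 0.36762; k_eq = 2.7202 N/mm
F = k_eq·δ = 2.7202·26 = 70.725 N

70.7 N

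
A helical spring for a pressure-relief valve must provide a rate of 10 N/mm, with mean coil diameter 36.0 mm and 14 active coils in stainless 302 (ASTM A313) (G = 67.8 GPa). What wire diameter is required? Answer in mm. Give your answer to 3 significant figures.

5.27 mm

d = (8D³N_a·k / G)^(1/4) = (8·36.0³·14·10 / (67.8×10³))^0.25
  = (770.72)^0.25 = 5.2689 mm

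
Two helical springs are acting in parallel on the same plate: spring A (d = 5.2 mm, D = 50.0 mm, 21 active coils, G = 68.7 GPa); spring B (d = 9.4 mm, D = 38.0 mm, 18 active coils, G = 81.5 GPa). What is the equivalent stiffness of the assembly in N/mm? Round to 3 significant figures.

k_A = Gd⁴/(8D³N_a) = (68.7×10³)(5.2⁴)/(8·50.0³·21) = 2.3919 N/mm
k_B = Gd⁴/(8D³N_a) = (81.5×10³)(9.4⁴)/(8·38.0³·18) = 80.53 N/mm
Parallel: k_eq = 2.3919 + 80.53 = 82.922 N/mm

82.9 N/mm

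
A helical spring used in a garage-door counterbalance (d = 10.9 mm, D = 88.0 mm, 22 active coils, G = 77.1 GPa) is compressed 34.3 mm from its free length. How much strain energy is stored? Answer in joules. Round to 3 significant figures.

5.34 J

k = Gd⁴/(8D³N_a) = (77.1×10³)(10.9⁴)/(8·88.0³·22) = 9.074 N/mm
U = ½kδ² = 0.5 × 9.074 × 34.3² = 5337.7 N·mm = 5.3377 J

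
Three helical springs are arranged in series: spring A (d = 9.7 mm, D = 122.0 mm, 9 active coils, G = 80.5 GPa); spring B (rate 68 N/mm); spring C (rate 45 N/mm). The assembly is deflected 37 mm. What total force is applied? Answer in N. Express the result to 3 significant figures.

k_A = Gd⁴/(8D³N_a) = (80.5×10³)(9.7⁴)/(8·122.0³·9) = 5.4509 N/mm
Series: 1/k_eq = 1/5.4509 + 1/68 + 1/45 = 0.22038; k_eq = 4.5376 N/mm
F = k_eq·δ = 4.5376·37 = 167.89 N

168 N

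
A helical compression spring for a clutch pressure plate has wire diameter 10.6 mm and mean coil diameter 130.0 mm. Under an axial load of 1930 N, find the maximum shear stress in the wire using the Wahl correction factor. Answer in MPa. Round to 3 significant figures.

Spring index C = D/d = 130.0/10.6 = 12.2642
K_W = (4C−1)/(4C−4) + 0.615/C = 48.057/45.057 + 0.0501 = 1.1167
τ₀ = 8FD/(πd³) = 8·1930·130.0/(π·10.6³) = 2.0072e+06/3741.7 = 536.44 MPa
τ_max = K·τ₀ = 1.1167 × 536.44 = 599.06 MPa

599 MPa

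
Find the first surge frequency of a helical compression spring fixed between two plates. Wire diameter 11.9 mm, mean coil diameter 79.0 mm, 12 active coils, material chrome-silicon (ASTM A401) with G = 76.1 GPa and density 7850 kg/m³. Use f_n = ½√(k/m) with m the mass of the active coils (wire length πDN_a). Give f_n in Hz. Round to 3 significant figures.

55.7 Hz

k = Gd⁴/(8D³N_a) = (76.1×10³)(11.9⁴)/(8·79.0³·12) = 32.242 N/mm = 32242 N/m
Wire length L = πDN_a = π·79.0·12 = 2978.2 mm
m = ρ·(πd²/4)·L = 7850 × 111.22×10⁻⁶ m² × 2.9782 m = 2.6002 kg
f_n = ½√(k/m) = 0.5·√(32242/2.6002) = 0.5·√(12400) = 55.677 Hz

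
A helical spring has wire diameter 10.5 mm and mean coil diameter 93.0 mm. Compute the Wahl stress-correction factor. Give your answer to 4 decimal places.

C = D/d = 93.0/10.5 = 8.8571
K_W = (4C−1)/(4C−4) + 0.615/C = 34.429/31.429 + 0.0694 = 1.1649

1.1649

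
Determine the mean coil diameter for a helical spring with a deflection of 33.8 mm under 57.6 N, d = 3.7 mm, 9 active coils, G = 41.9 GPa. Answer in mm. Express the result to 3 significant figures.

40.0 mm

Required rate k = F/δ = 57.6/33.8 = 1.7041 N/mm
D = (Gd⁴/(8N_a·k))^(1/3) = (41.9×10³·3.7⁴/(8·9·1.7041))^(1/3)
  = (64000.4)^(1/3) = 40.0001 mm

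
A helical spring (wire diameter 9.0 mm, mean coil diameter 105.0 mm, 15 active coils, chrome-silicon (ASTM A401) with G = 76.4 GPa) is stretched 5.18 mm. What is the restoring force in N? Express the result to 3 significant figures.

k = Gd⁴/(8D³N_a) = (76.4×10³)(9.0⁴)/(8·105.0³·15) = 3.6084 N/mm
F = k·δ = 3.6084 × 5.18 = 18.691 N

18.7 N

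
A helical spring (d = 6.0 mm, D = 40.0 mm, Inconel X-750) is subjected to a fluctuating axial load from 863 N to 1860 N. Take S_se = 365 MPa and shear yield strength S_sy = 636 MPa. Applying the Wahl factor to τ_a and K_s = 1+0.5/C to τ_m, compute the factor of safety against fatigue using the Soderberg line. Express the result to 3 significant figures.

C = D/d = 40.0/6.0 = 6.6667; K_W = (4C−1)/(4C−4)+0.615/C = 1.2246; K_s = 1+0.5/C = 1.0750
F_a = (F_max−F_min)/2 = 498.5 N; F_m = (F_max+F_min)/2 = 1361.5 N
τ_a = K_W·8F_aD/(πd³) = 1.2246 × 235.08 = 287.88 MPa
τ_m = K_s·8F_mD/(πd³) = 1.0750 × 642.04 = 690.2 MPa
Soderberg: 1/n_f = τ_a/S_se + τ_m/S_sy = 287.88/365 + 690.2/636 = 0.78870 + 1.08521 = 1.8739
n_f = 1/1.8739 = 0.5336

0.534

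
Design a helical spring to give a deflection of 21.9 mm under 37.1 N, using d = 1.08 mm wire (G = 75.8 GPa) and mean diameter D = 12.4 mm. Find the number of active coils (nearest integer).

4

Required rate k = F/δ = 37.1/21.9 = 1.6941 N/mm
N_a = Gd⁴/(8D³k) = (75.8×10³ × 1.08⁴)/(8 × 12.4³ × 1.6941)
    = 103125 / 25839.5 = 3.991 → 4 coils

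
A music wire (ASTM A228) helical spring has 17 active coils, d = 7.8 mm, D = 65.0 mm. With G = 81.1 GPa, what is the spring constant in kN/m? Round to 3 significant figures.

8.04 kN/m

k = Gd⁴/(8D³N_a) = (81.1×10³ × 7.8⁴) / (8 × 65.0³ × 17)
  = 3.00192e+08 / 3.7349e+07 = 8.0375 N/mm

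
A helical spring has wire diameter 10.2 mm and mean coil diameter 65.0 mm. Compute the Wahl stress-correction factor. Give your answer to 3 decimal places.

C = D/d = 65.0/10.2 = 6.3725
K_W = (4C−1)/(4C−4) + 0.615/C = 24.490/21.490 + 0.0965 = 1.2361

1.236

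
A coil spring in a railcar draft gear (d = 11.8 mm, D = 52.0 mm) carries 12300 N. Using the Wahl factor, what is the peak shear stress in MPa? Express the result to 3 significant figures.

Spring index C = D/d = 52.0/11.8 = 4.4068
K_W = (4C−1)/(4C−4) + 0.615/C = 16.627/13.627 + 0.1396 = 1.3597
τ₀ = 8FD/(πd³) = 8·12300·52.0/(π·11.8³) = 5.1168e+06/5161.7 = 991.29 MPa
τ_max = K·τ₀ = 1.3597 × 991.29 = 1347.9 MPa

1350 MPa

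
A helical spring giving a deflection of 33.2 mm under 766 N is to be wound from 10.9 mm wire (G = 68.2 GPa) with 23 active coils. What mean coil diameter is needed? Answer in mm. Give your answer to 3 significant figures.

61.0 mm

Required rate k = F/δ = 766/33.2 = 23.072 N/mm
D = (Gd⁴/(8N_a·k))^(1/3) = (68.2×10³·10.9⁴/(8·23·23.072))^(1/3)
  = (226768)^(1/3) = 60.9809 mm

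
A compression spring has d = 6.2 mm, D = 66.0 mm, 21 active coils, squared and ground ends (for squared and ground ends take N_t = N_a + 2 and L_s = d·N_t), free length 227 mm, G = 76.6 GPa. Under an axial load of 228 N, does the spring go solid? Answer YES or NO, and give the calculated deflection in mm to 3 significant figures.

k = Gd⁴/(8D³N_a) = (76.6×10³)(6.2⁴)/(8·66.0³·21) = 2.3434 N/mm
N_t = 23; L_s = 6.2·23 = 142.6 mm; δ_solid = L₀ − L_s = 227 − 142.6 = 84.4 mm
δ = F/k = 228/2.3434 = 97.293 mm
δ ≥ δ_solid → spring goes solid

YES, δ = 97.3 mm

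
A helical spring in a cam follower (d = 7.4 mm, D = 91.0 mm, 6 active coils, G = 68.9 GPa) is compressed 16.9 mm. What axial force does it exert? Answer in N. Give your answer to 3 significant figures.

k = Gd⁴/(8D³N_a) = (68.9×10³)(7.4⁴)/(8·91.0³·6) = 5.7119 N/mm
F = k·δ = 5.7119 × 16.9 = 96.531 N

96.5 N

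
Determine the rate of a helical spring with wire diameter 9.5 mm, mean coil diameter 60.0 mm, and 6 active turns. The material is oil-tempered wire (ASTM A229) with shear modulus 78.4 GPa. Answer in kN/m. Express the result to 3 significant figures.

k = Gd⁴/(8D³N_a) = (78.4×10³ × 9.5⁴) / (8 × 60.0³ × 6)
  = 6.38573e+08 / 1.0368e+07 = 61.591 N/mm

61.6 kN/m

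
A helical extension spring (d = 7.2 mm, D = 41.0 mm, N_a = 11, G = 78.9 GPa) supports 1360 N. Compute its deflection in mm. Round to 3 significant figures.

38.9 mm

k = Gd⁴/(8D³N_a) = (78.9×10³)(7.2⁴)/(8·41.0³·11) = 34.96 N/mm
δ = F/k = 1360 / 34.96 = 38.901 mm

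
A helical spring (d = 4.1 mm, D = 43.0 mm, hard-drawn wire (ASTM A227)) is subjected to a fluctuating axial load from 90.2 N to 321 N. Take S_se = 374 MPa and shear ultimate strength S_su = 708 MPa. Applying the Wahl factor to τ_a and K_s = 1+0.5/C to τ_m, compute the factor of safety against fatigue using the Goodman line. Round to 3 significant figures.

C = D/d = 43.0/4.1 = 10.4878; K_W = (4C−1)/(4C−4)+0.615/C = 1.1377; K_s = 1+0.5/C = 1.0477
F_a = (F_max−F_min)/2 = 115.4 N; F_m = (F_max+F_min)/2 = 205.6 N
τ_a = K_W·8F_aD/(πd³) = 1.1377 × 183.34 = 208.59 MPa
τ_m = K_s·8F_mD/(πd³) = 1.0477 × 326.65 = 342.22 MPa
Goodman: 1/n_f = τ_a/S_se + τ_m/S_su = 208.59/374 + 342.22/708 = 0.55772 + 0.48336 = 1.0411
n_f = 1/1.0411 = 0.9605

0.961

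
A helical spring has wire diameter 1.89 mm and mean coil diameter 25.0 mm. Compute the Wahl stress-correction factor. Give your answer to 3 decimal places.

C = D/d = 25.0/1.89 = 13.2275
K_W = (4C−1)/(4C−4) + 0.615/C = 51.910/48.910 + 0.0465 = 1.1078

1.108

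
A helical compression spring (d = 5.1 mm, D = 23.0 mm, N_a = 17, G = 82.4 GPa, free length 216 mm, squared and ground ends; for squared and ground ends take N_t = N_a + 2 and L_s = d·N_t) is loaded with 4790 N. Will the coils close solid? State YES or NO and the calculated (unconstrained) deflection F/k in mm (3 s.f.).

YES, δ = 142 mm

k = Gd⁴/(8D³N_a) = (82.4×10³)(5.1⁴)/(8·23.0³·17) = 33.689 N/mm
N_t = 19; L_s = 5.1·19 = 96.9 mm; δ_solid = L₀ − L_s = 216 − 96.9 = 119.1 mm
δ = F/k = 4790/33.689 = 142.18 mm
δ ≥ δ_solid → spring goes solid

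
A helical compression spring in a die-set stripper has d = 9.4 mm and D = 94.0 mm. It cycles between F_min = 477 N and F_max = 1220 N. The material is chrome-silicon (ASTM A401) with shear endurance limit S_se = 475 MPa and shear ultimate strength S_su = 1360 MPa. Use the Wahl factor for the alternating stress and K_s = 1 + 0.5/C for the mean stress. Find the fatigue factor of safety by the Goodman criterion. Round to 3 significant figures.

C = D/d = 94.0/9.4 = 10.0000; K_W = (4C−1)/(4C−4)+0.615/C = 1.1448; K_s = 1+0.5/C = 1.0500
F_a = (F_max−F_min)/2 = 371.5 N; F_m = (F_max+F_min)/2 = 848.5 N
τ_a = K_W·8F_aD/(πd³) = 1.1448 × 107.06 = 122.57 MPa
τ_m = K_s·8F_mD/(πd³) = 1.0500 × 244.53 = 256.76 MPa
Goodman: 1/n_f = τ_a/S_se + τ_m/S_su = 122.57/475 + 256.76/1360 = 0.25804 + 0.18879 = 0.44684
n_f = 1/0.44684 = 2.238

2.24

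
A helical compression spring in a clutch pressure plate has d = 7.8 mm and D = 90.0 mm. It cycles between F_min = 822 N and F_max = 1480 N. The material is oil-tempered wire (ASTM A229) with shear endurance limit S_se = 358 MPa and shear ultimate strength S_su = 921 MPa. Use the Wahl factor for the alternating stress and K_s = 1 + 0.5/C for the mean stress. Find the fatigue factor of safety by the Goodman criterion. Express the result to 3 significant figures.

C = D/d = 90.0/7.8 = 11.5385; K_W = (4C−1)/(4C−4)+0.615/C = 1.1245; K_s = 1+0.5/C = 1.0433
F_a = (F_max−F_min)/2 = 329 N; F_m = (F_max+F_min)/2 = 1151 N
τ_a = K_W·8F_aD/(πd³) = 1.1245 × 158.89 = 178.67 MPa
τ_m = K_s·8F_mD/(πd³) = 1.0433 × 555.87 = 579.96 MPa
Goodman: 1/n_f = τ_a/S_se + τ_m/S_su = 178.67/358 + 579.96/921 = 0.49907 + 0.62971 = 1.1288
n_f = 1/1.1288 = 0.8859

0.886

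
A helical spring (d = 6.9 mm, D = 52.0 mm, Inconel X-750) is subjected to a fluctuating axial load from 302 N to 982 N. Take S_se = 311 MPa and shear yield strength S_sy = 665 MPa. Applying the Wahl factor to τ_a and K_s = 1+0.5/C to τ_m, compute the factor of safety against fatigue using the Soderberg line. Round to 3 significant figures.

1.06

C = D/d = 52.0/6.9 = 7.5362; K_W = (4C−1)/(4C−4)+0.615/C = 1.1964; K_s = 1+0.5/C = 1.0663
F_a = (F_max−F_min)/2 = 340 N; F_m = (F_max+F_min)/2 = 642 N
τ_a = K_W·8F_aD/(πd³) = 1.1964 × 137.05 = 163.96 MPa
τ_m = K_s·8F_mD/(πd³) = 1.0663 × 258.78 = 275.95 MPa
Soderberg: 1/n_f = τ_a/S_se + τ_m/S_sy = 163.96/311 + 275.95/665 = 0.52720 + 0.41496 = 0.94216
n_f = 1/0.94216 = 1.061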